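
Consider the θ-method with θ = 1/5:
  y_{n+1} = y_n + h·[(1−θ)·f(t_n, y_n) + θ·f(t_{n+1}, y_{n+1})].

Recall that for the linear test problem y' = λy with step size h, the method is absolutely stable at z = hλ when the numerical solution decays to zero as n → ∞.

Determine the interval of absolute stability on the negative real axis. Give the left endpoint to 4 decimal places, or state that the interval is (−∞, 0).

Set f=λy, z=hλ:
  y_{n+1} = y_n + z·[4/5·y_n + 1/5·y_{n+1}] ⇒ (1 − 1/5z)y_{n+1} = (1 + 4/5z)y_n
  R(z) = (1 + 4/5z)/(1 − 1/5z).

Need |R(x)|<1, x<0.
x=-0.83: |R|=0.2882
R=−1: 1+4/5x = −1+1/5x ⇒ -3/5x=2 ⇒ x=2/(-3/5)=-3.3333
Confirm numerically:
  x=-3.097: |R|=0.91244 <1
  x=-1.771: |R|=0.30778 <1
  x=-1.389: |R|=0.08702 <1
  x=-3.813: |R|=1.16328 >1
  x=-3.600: |R|=1.09302 >1
  x=-3.553: |R|=1.07705 >1
So |R|<1 on (-3.3333, 0).

z∈(-3.3333,0).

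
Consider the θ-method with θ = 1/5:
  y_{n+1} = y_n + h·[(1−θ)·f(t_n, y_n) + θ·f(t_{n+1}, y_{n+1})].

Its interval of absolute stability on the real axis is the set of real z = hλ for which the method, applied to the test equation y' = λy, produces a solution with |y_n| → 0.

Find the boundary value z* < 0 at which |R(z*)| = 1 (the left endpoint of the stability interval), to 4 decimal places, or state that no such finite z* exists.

left endpoint -3.3333.

Set f=λy, z=hλ:
  y_{n+1} = y_n + z·[4/5·y_n + 1/5·y_{n+1}] ⇒ (1 − 1/5z)y_{n+1} = (1 + 4/5z)y_n
  R(z) = (1 + 4/5z)/(1 − 1/5z).

Need |R(x)|<1, x<0.
x=-0.56: |R|=0.4964
R=−1: 1+4/5x = −1+1/5x ⇒ -3/5x=2 ⇒ x=2/(-3/5)=-3.3333
Confirm numerically:
  x=-3.205: |R|=0.95308 <1
  x=-2.636: |R|=0.72603 <1
  x=-2.058: |R|=0.45792 <1
  x=-3.775: |R|=1.15100 >1
  x=-3.601: |R|=1.09336 >1
Stable set (-3.3333, 0).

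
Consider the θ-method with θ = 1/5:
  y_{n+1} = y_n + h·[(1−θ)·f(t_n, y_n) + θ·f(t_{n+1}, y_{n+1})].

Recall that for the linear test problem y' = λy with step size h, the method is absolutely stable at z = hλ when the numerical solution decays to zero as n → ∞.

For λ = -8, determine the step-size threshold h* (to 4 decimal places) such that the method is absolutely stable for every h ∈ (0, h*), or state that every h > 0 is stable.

(-3.3333,0); λ=-8 ⇒ h* = (10/3)/8 = 0.4167.

On y'=λy, z=hλ:
  y_{n+1} = y_n + z·[4/5·y_n + 1/5·y_{n+1}] ⇒ (1 − 1/5z)y_{n+1} = (1 + 4/5z)y_n
  R(z) = (1 + 4/5z)/(1 − 1/5z).

Boundary: |R(x)|=1, x<0.
x=-1.69: |R|=0.2631
R=−1: 1+4/5x = −1+1/5x ⇒ -3/5x=2 ⇒ x=2/(-3/5)=-3.3333
Confirm numerically:
  x=-2.584: |R|=0.70359 <1
  x=-2.454: |R|=0.64610 <1
  x=-2.217: |R|=0.53596 <1
  x=-1.630: |R|=0.22926 <1
  x=-3.891: |R|=1.18817 >1
  x=-3.802: |R|=1.15974 >1
  x=-3.793: |R|=1.15683 >1
So |R|<1 on (-3.3333, 0).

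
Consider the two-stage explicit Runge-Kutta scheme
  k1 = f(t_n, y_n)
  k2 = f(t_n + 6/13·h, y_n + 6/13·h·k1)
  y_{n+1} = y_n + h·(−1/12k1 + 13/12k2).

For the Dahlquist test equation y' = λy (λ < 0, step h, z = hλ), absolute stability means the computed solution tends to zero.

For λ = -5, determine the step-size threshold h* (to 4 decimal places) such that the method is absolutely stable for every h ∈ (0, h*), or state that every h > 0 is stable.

(-2.0000,0); λ=-5 ⇒ h* = (2)/5 = 0.4000.

Test eqn y'=λy, z=hλ:
  k1=λy_n ⇒ h·k1=z·y_n;  k2=λ(1+6/13z)y_n ⇒ h·k2=z(1+6/13z)y_n
  y_{n+1}/y_n = 1 − 1/12z + 13/12z(1+6/13z) = 1 + z + 1/2z²
  R(z) = 1 + z + 1/2z².

Solve |R(x)|<1 on ℝ⁻.
x=-1.38: |R|=0.5722
R=1: x+1/2x²=0 ⇒ x=−2=-2.0000; min R=1−1/(4·1/2)=0.5000>−1
Confirm numerically:
  x=-1.509: |R|=0.62954 <1
  x=-0.977: |R|=0.50026 <1
  x=-0.975: |R|=0.50031 <1
  x=-0.901: |R|=0.50490 <1
  x=-2.423: |R|=1.51246 >1
  x=-2.351: |R|=1.41260 >1
  x=-2.231: |R|=1.25768 >1
Stable set (-2.0000, 0).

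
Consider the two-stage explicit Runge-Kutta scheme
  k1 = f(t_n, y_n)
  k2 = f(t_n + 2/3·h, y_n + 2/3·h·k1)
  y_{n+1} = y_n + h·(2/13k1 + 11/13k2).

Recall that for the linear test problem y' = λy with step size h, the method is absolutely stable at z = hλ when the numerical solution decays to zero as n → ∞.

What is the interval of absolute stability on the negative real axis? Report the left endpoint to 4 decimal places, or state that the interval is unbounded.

With y'=λy (z=hλ):
  k1=λy_n ⇒ h·k1=z·y_n;  k2=λ(1+2/3z)y_n ⇒ h·k2=z(1+2/3z)y_n
  y_{n+1}/y_n = 1 + 2/13z + 11/13z(1+2/3z) = 1 + z + 22/39z²
  Hence R(z) = 1 + z + 22/39z².

Need |R(x)|<1, x<0.
x=-0.78: |R|=0.5632
R=1: x+22/39x²=0 ⇒ x=−39/22=-1.7727; min R=1−1/(4·22/39)=0.5568>−1
Confirm numerically:
  x=-1.606: |R|=0.84895 <1
  x=-1.591: |R|=0.83690 <1
  x=-0.945: |R|=0.55876 <1
  x=-0.875: |R|=0.55689 <1
  x=-2.344: |R|=1.75537 >1
  x=-1.928: |R|=1.16887 >1
Interval (-1.7727, 0).

(-1.7727, 0).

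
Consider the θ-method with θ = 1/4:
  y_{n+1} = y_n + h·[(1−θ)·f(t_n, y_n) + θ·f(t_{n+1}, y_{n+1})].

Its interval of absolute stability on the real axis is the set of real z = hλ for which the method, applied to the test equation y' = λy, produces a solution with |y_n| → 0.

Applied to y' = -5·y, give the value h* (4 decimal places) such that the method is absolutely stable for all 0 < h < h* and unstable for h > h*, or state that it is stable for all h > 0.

(-4.0000,0); λ=-5 ⇒ h* = (4)/5 = 0.8000.

On y'=λy, z=hλ:
  y_{n+1} = y_n + z·[3/4·y_n + 1/4·y_{n+1}] ⇒ (1 − 1/4z)y_{n+1} = (1 + 3/4z)y_n
  Hence R(z) = (1 + 3/4z)/(1 − 1/4z).

Need |R(x)|<1, x<0.
x=-0.83: |R|=0.3126
R=−1: 1+3/4x = −1+1/4x ⇒ -1/2x=2 ⇒ x=2/(-1/2)=-4.0000
Confirm numerically:
  x=-3.882: |R|=0.97006 <1
  x=-3.777: |R|=0.94265 <1
  x=-1.911: |R|=0.29318 <1
  x=-4.385: |R|=1.09183 >1
  x=-4.128: |R|=1.03150 >1
  x=-4.027: |R|=1.00673 >1
Interval (-4.0000, 0).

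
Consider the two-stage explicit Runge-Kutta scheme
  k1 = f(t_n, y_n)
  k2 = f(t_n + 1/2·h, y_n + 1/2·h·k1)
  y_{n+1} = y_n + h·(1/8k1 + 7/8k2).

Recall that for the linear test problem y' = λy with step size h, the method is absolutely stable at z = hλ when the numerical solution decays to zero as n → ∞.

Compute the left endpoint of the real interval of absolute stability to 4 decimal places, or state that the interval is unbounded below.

With y'=λy (z=hλ):
  k1=λy_n ⇒ h·k1=z·y_n;  k2=λ(1+1/2z)y_n ⇒ h·k2=z(1+1/2z)y_n
  y_{n+1}/y_n = 1 + 1/8z + 7/8z(1+1/2z) = 1 + z + 7/16z²
  R(z) = 1 + z + 7/16z².

Need |R(x)|<1, x<0.
x=-1.32: |R|=0.4423
R=1: x+7/16x²=0 ⇒ x=−16/7=-2.2857; min R=1−1/(4·7/16)=0.4286>−1
Confirm numerically:
  x=-2.253: |R|=0.96775 <1
  x=-2.204: |R|=0.92121 <1
  x=-1.078: |R|=0.43041 <1
  x=-2.751: |R|=1.56000 >1
  x=-2.654: |R|=1.42763 >1
Stable set (-2.2857, 0).

left endpoint -2.2857.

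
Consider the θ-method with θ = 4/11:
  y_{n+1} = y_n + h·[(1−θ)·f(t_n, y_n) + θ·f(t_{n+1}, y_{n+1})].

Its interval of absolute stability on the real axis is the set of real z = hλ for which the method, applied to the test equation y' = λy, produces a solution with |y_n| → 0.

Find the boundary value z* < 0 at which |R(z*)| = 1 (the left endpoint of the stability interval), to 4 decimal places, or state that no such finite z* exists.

left endpoint -7.3333.

With y'=λy (z=hλ):
  y_{n+1} = y_n + z·[7/11·y_n + 4/11·y_{n+1}] ⇒ (1 − 4/11z)y_{n+1} = (1 + 7/11z)y_n
  Hence R(z) = (1 + 7/11z)/(1 − 4/11z).

Solve |R(x)|<1 on ℝ⁻.
x=-0.87: |R|=0.3391
R=−1: 1+7/11x = −1+4/11x ⇒ -3/11x=2 ⇒ x=2/(-3/11)=-7.3333
Confirm numerically:
  x=-7.200: |R|=0.98995 <1
  x=-4.858: |R|=0.75598 <1
  x=-4.841: |R|=0.75375 <1
  x=-4.154: |R|=0.65462 <1
  x=-7.789: |R|=1.03243 >1
  x=-7.621: |R|=1.02080 >1
  x=-7.466: |R|=1.00974 >1
So |R|<1 on (-7.3333, 0).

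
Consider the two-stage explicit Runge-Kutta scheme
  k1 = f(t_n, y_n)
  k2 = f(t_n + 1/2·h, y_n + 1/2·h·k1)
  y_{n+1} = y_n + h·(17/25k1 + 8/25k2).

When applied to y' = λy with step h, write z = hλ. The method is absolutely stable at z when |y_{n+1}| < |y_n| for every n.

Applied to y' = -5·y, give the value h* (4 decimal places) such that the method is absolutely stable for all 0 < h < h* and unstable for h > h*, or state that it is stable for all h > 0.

(-6.2500,0); λ=-5 ⇒ h* = (25/4)/5 = 1.2500.

With y'=λy (z=hλ):
  k1=λy_n ⇒ h·k1=z·y_n;  k2=λ(1+1/2z)y_n ⇒ h·k2=z(1+1/2z)y_n
  y_{n+1}/y_n = 1 + 17/25z + 8/25z(1+1/2z) = 1 + z + 4/25z²
  R(z) = 1 + z + 4/25z².

Need |R(x)|<1, x<0.
x=-1.32: |R|=0.0412
R=1: x+4/25x²=0 ⇒ x=−25/4=-6.2500; min R=1−1/(4·4/25)=-0.5625>−1
Confirm numerically:
  x=-6.115: |R|=0.86792 <1
  x=-3.015: |R|=0.56056 <1
  x=-2.996: |R|=0.55984 <1
  x=-2.657: |R|=0.52746 <1
  x=-6.477: |R|=1.23524 >1
  x=-6.443: |R|=1.19896 >1
Stable set (-6.2500, 0).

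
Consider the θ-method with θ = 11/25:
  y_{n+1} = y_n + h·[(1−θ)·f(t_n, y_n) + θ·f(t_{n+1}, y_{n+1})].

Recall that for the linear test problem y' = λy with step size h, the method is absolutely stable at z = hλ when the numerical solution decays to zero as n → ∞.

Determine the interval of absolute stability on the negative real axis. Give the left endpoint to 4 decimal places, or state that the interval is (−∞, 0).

(-16.6667, 0).

Set f=λy, z=hλ:
  y_{n+1} = y_n + z·[14/25·y_n + 11/25·y_{n+1}] ⇒ (1 − 11/25z)y_{n+1} = (1 + 14/25z)y_n
  Hence R(z) = (1 + 14/25z)/(1 − 11/25z).

Find x<0 with |R(x)|<1.
x=-0.44: |R|=0.6314
R=−1: 1+14/25x = −1+11/25x ⇒ -3/25x=2 ⇒ x=2/(-3/25)=-16.6667
Confirm numerically:
  x=-15.205: |R|=0.97719 <1
  x=-11.061: |R|=0.88534 <1
  x=-6.952: |R|=0.71279 <1
  x=-17.238: |R|=1.00799 >1
  x=-16.974: |R|=1.00435 >1
Stable set (-16.6667, 0).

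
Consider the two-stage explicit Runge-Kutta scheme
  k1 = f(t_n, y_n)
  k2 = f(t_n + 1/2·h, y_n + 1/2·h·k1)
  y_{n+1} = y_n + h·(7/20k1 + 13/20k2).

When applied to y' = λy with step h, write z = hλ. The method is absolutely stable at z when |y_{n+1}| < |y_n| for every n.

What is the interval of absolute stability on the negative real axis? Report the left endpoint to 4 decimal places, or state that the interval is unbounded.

(-3.0769, 0).

Set f=λy, z=hλ:
  k1=λy_n ⇒ h·k1=z·y_n;  k2=λ(1+1/2z)y_n ⇒ h·k2=z(1+1/2z)y_n
  y_{n+1}/y_n = 1 + 7/20z + 13/20z(1+1/2z) = 1 + z + 13/40z²
  so R(z) = 1 + z + 13/40z².

Boundary: |R(x)|=1, x<0.
x=-1.43: |R|=0.2346
R=1: x+13/40x²=0 ⇒ x=−40/13=-3.0769; min R=1−1/(4·13/40)=0.2308>−1
Confirm numerically:
  x=-2.996: |R|=0.92121 <1
  x=-2.300: |R|=0.41925 <1
  x=-1.459: |R|=0.23282 <1
  x=-1.314: |R|=0.24714 <1
  x=-3.535: |R|=1.52627 >1
  x=-3.434: |R|=1.39852 >1
Interval (-3.0769, 0).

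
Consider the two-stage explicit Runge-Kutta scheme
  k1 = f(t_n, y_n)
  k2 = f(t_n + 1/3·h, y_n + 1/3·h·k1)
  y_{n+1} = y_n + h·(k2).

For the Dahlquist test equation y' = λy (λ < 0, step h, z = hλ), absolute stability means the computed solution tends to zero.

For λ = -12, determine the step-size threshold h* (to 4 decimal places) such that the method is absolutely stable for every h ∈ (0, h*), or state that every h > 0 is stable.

Set f=λy, z=hλ:
  k1=λy_n ⇒ h·k1=z·y_n;  k2=λ(1+1/3z)y_n ⇒ h·k2=z(1+1/3z)y_n
  y_{n+1}/y_n = 1 + z(1+1/3z) = 1 + z + 1/3z²
  ⇒ R(z) = 1 + z + 1/3z².

Boundary: |R(x)|=1, x<0.
x=-1.33: |R|=0.2596
R=1: x+1/3x²=0 ⇒ x=−3=-3.0000; min R=1−1/(4·1/3)=0.2500>−1
Confirm numerically:
  x=-2.970: |R|=0.97030 <1
  x=-2.518: |R|=0.59544 <1
  x=-2.503: |R|=0.58534 <1
  x=-2.272: |R|=0.44866 <1
  x=-3.595: |R|=1.71301 >1
  x=-3.023: |R|=1.02318 >1
So |R|<1 on (-3.0000, 0).

(-3.0000,0); λ=-12 ⇒ h* = (3)/12 = 0.2500.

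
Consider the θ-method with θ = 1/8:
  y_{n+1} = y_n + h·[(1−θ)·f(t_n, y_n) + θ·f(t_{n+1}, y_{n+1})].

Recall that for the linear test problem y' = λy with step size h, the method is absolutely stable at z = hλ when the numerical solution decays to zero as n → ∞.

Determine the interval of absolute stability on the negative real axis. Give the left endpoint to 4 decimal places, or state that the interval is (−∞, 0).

z∈(-2.6667,0).

On y'=λy, z=hλ:
  y_{n+1} = y_n + z·[7/8·y_n + 1/8·y_{n+1}] ⇒ (1 − 1/8z)y_{n+1} = (1 + 7/8z)y_n
  so R(z) = (1 + 7/8z)/(1 − 1/8z).

Find x<0 with |R(x)|<1.
x=-0.89: |R|=0.1991
R=−1: 1+7/8x = −1+1/8x ⇒ -3/4x=2 ⇒ x=2/(-3/4)=-2.6667
Confirm numerically:
  x=-2.163: |R|=0.70265 <1
  x=-2.117: |R|=0.67401 <1
  x=-1.290: |R|=0.11087 <1
  x=-2.911: |R|=1.13436 >1
  x=-2.796: |R|=1.07188 >1
  x=-2.779: |R|=1.06253 >1
Interval (-2.6667, 0).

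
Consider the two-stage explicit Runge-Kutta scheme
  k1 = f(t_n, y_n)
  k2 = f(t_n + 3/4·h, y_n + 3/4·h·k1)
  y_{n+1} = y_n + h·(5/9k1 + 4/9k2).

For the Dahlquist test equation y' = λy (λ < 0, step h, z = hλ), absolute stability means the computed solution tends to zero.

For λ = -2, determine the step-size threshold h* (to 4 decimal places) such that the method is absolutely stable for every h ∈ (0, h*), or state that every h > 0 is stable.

(-3.0000,0); λ=-2 ⇒ h* = (3)/2 = 1.5000.

On y'=λy, z=hλ:
  k1=λy_n ⇒ h·k1=z·y_n;  k2=λ(1+3/4z)y_n ⇒ h·k2=z(1+3/4z)y_n
  y_{n+1}/y_n = 1 + 5/9z + 4/9z(1+3/4z) = 1 + z + 1/3z²
  Hence R(z) = 1 + z + 1/3z².

Find x<0 with |R(x)|<1.
x=-0.68: |R|=0.4741
R=1: x+1/3x²=0 ⇒ x=−3=-3.0000; min R=1−1/(4·1/3)=0.2500>−1
Confirm numerically:
  x=-1.962: |R|=0.32115 <1
  x=-1.943: |R|=0.31542 <1
  x=-1.367: |R|=0.25590 <1
  x=-3.476: |R|=1.55153 >1
  x=-3.199: |R|=1.21220 >1
Interval (-3.0000, 0).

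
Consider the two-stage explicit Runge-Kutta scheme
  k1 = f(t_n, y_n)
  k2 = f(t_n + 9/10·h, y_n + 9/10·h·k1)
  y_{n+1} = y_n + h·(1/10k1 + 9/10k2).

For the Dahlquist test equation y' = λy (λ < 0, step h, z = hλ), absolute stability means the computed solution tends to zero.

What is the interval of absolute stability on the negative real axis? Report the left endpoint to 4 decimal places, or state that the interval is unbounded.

(-1.2346, 0).

With y'=λy (z=hλ):
  k1=λy_n ⇒ h·k1=z·y_n;  k2=λ(1+9/10z)y_n ⇒ h·k2=z(1+9/10z)y_n
  y_{n+1}/y_n = 1 + 1/10z + 9/10z(1+9/10z) = 1 + z + 81/100z²
  ⇒ R(z) = 1 + z + 81/100z².

Solve |R(x)|<1 on ℝ⁻.
x=-0.54: |R|=0.6962
R=1: x+81/100x²=0 ⇒ x=−100/81=-1.2346; min R=1−1/(4·81/100)=0.6914>−1
Confirm numerically:
  x=-1.209: |R|=0.97496 <1
  x=-1.102: |R|=0.88167 <1
  x=-0.910: |R|=0.76076 <1
  x=-0.771: |R|=0.71050 <1
  x=-1.561: |R|=1.41274 >1
  x=-1.537: |R|=1.37652 >1
So |R|<1 on (-1.2346, 0).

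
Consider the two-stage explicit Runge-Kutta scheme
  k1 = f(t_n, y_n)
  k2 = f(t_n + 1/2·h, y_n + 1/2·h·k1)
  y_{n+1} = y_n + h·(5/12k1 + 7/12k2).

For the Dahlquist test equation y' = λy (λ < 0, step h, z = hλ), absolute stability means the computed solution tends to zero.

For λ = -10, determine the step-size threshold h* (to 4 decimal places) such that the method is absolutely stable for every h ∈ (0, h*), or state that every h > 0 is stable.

(-3.4286,0); λ=-10 ⇒ h* = (24/7)/10 = 0.3429.

On y'=λy, z=hλ:
  k1=λy_n ⇒ h·k1=z·y_n;  k2=λ(1+1/2z)y_n ⇒ h·k2=z(1+1/2z)y_n
  y_{n+1}/y_n = 1 + 5/12z + 7/12z(1+1/2z) = 1 + z + 7/24z²
  R(z) = 1 + z + 7/24z².

Boundary: |R(x)|=1, x<0.
x=-0.42: |R|=0.6315
R=1: x+7/24x²=0 ⇒ x=−24/7=-3.4286; min R=1−1/(4·7/24)=0.1429>−1
Confirm numerically:
  x=-2.800: |R|=0.48667 <1
  x=-2.462: |R|=0.30592 <1
  x=-2.433: |R|=0.29352 <1
  x=-1.748: |R|=0.14319 <1
  x=-3.985: |R|=1.64673 >1
  x=-3.931: |R|=1.57606 >1
  x=-3.552: |R|=1.12787 >1
Interval (-3.4286, 0).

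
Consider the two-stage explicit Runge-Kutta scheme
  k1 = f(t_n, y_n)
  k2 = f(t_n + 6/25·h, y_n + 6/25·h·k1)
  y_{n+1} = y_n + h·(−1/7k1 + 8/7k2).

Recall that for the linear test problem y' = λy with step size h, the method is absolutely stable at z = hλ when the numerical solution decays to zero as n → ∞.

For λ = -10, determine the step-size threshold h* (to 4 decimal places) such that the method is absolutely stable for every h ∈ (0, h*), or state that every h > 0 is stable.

Set f=λy, z=hλ:
  k1=λy_n ⇒ h·k1=z·y_n;  k2=λ(1+6/25z)y_n ⇒ h·k2=z(1+6/25z)y_n
  y_{n+1}/y_n = 1 − 1/7z + 8/7z(1+6/25z) = 1 + z + 48/175z²
  R(z) = 1 + z + 48/175z².

Find x<0 with |R(x)|<1.
x=-1.56: |R|=0.1075
R=1: x+48/175x²=0 ⇒ x=−175/48=-3.6458; min R=1−1/(4·48/175)=0.0885>−1
Confirm numerically:
  x=-3.152: |R|=0.57306 <1
  x=-2.931: |R|=0.42532 <1
  x=-1.981: |R|=0.09540 <1
  x=-4.100: |R|=1.51074 >1
  x=-4.088: |R|=1.49579 >1
So |R|<1 on (-3.6458, 0).

(-3.6458,0); λ=-10 ⇒ h* = (175/48)/10 = 0.3646.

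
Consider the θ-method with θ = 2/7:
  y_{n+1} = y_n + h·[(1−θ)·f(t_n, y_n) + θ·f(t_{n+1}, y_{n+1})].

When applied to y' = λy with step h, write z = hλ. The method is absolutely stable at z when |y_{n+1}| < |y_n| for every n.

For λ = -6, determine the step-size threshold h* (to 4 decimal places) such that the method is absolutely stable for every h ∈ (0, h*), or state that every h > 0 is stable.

On y'=λy, z=hλ:
  y_{n+1} = y_n + z·[5/7·y_n + 2/7·y_{n+1}] ⇒ (1 − 2/7z)y_{n+1} = (1 + 5/7z)y_n
  Hence R(z) = (1 + 5/7z)/(1 − 2/7z).

Solve |R(x)|<1 on ℝ⁻.
x=-1.36: |R|=0.0206
R=−1: 1+5/7x = −1+2/7x ⇒ -3/7x=2 ⇒ x=2/(-3/7)=-4.6667
Confirm numerically:
  x=-3.793: |R|=0.82031 <1
  x=-3.640: |R|=0.78431 <1
  x=-2.677: |R|=0.51684 <1
  x=-2.366: |R|=0.41169 <1
  x=-5.113: |R|=1.07773 >1
  x=-4.825: |R|=1.02853 >1
So |R|<1 on (-4.6667, 0).

(-4.6667,0); λ=-6 ⇒ h* = (14/3)/6 = 0.7778.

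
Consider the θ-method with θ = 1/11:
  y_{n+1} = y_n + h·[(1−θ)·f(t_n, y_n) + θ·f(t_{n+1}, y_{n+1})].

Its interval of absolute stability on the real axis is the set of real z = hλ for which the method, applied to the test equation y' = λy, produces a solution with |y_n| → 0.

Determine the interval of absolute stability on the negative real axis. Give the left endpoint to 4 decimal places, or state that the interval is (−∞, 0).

Set f=λy, z=hλ:
  y_{n+1} = y_n + z·[10/11·y_n + 1/11·y_{n+1}] ⇒ (1 − 1/11z)y_{n+1} = (1 + 10/11z)y_n
  R(z) = (1 + 10/11z)/(1 − 1/11z).

Solve |R(x)|<1 on ℝ⁻.
x=-1.44: |R|=0.2733
R=−1: 1+10/11x = −1+1/11x ⇒ -9/11x=2 ⇒ x=2/(-9/11)=-2.4444
Confirm numerically:
  x=-1.978: |R|=0.67653 <1
  x=-1.303: |R|=0.16500 <1
  x=-1.202: |R|=0.08359 <1
  x=-1.067: |R|=0.02735 <1
  x=-2.925: |R|=1.31059 >1
  x=-2.864: |R|=1.27236 >1
  x=-2.786: |R|=1.22298 >1
So |R|<1 on (-2.4444, 0).

(-2.4444, 0).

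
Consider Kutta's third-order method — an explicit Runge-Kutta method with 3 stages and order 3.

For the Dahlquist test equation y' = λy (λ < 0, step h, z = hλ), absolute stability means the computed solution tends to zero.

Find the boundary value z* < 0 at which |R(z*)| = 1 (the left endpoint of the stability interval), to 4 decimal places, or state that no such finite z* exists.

On y'=λy, z=hλ:
  order 3, 3-stage ⇒ R(z)=1+z+z^2/2+z^3/6
  (e.g. R(-0.58)=0.55568, |R|=0.55568)

Need |R(x)|<1, x<0.
x=-0.58: |R|=0.5557
|R(-2.44)|=0.8843 |R(-1.45)|=0.0931 |R(-0.89)|=0.3886
Bisect:
  x_lo=-3.0648 |R|=2.1661  x_hi=-0.0679 |R|=0.9344
  mid=-1.56630 |R|=0.01991 →hi
  mid=-2.31553 |R|=0.70388 →hi
  mid=-2.69014 |R|=1.31640 →lo
  mid=-2.50283 |R|=0.98378 →hi
  mid=-2.59649 |R|=1.14309 →lo
  mid=-2.54966 |R|=1.06173 →lo
  mid=-2.52625 |R|=1.02234 →lo
  mid=-2.51454 |R|=1.00295 →lo
  mid=-2.50869 |R|=0.99334 →hi
  ...
  [-2.51289,-2.51271] ⇒ x*=-2.5127
Interval (-2.5127, 0).

z* = -2.5127.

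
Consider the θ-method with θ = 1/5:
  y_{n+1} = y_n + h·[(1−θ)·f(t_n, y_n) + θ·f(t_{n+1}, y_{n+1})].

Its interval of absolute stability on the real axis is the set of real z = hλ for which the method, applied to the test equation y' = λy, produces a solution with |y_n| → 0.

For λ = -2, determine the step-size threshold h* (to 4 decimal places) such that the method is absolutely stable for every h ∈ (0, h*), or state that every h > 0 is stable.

(-3.3333,0); λ=-2 ⇒ h* = (10/3)/2 = 1.6667.

Set f=λy, z=hλ:
  y_{n+1} = y_n + z·[4/5·y_n + 1/5·y_{n+1}] ⇒ (1 − 1/5z)y_{n+1} = (1 + 4/5z)y_n
  Hence R(z) = (1 + 4/5z)/(1 − 1/5z).

Boundary: |R(x)|=1, x<0.
x=-0.34: |R|=0.6816
R=−1: 1+4/5x = −1+1/5x ⇒ -3/5x=2 ⇒ x=2/(-3/5)=-3.3333
Confirm numerically:
  x=-3.022: |R|=0.88357 <1
  x=-2.357: |R|=0.60188 <1
  x=-1.968: |R|=0.41217 <1
  x=-1.652: |R|=0.24173 <1
  x=-3.911: |R|=1.19448 >1
  x=-3.811: |R|=1.16264 >1
  x=-3.697: |R|=1.12545 >1
So |R|<1 on (-3.3333, 0).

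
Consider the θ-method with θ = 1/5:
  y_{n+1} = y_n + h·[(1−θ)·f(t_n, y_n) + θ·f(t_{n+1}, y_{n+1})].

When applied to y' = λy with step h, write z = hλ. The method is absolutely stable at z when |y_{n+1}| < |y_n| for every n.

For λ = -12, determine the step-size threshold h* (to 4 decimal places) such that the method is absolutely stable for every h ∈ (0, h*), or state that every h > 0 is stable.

(-3.3333,0); λ=-12 ⇒ h* = (10/3)/12 = 0.2778.

Set f=λy, z=hλ:
  y_{n+1} = y_n + z·[4/5·y_n + 1/5·y_{n+1}] ⇒ (1 − 1/5z)y_{n+1} = (1 + 4/5z)y_n
  ⇒ R(z) = (1 + 4/5z)/(1 − 1/5z).

Need |R(x)|<1, x<0.
x=-1.11: |R|=0.0917
R=−1: 1+4/5x = −1+1/5x ⇒ -3/5x=2 ⇒ x=2/(-3/5)=-3.3333
Confirm numerically:
  x=-2.651: |R|=0.73245 <1
  x=-2.620: |R|=0.71916 <1
  x=-2.239: |R|=0.54648 <1
  x=-3.822: |R|=1.16618 >1
  x=-3.803: |R|=1.16006 >1
So |R|<1 on (-3.3333, 0).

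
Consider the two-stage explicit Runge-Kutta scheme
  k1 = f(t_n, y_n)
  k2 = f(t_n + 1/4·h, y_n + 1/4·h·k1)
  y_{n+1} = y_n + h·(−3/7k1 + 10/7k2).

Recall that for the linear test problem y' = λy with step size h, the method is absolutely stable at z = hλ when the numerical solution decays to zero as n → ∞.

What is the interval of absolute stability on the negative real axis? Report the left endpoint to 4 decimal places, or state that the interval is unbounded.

(-2.8000, 0).

Set f=λy, z=hλ:
  k1=λy_n ⇒ h·k1=z·y_n;  k2=λ(1+1/4z)y_n ⇒ h·k2=z(1+1/4z)y_n
  y_{n+1}/y_n = 1 − 3/7z + 10/7z(1+1/4z) = 1 + z + 5/14z²
  ⇒ R(z) = 1 + z + 5/14z².

Need |R(x)|<1, x<0.
x=-1.01: |R|=0.3543
R=1: x+5/14x²=0 ⇒ x=−14/5=-2.8000; min R=1−1/(4·5/14)=0.3000>−1
Confirm numerically:
  x=-2.486: |R|=0.72121 <1
  x=-1.717: |R|=0.33589 <1
  x=-1.490: |R|=0.30289 <1
  x=-3.029: |R|=1.24773 >1
  x=-3.020: |R|=1.23729 >1
  x=-2.920: |R|=1.12514 >1
Interval (-2.8000, 0).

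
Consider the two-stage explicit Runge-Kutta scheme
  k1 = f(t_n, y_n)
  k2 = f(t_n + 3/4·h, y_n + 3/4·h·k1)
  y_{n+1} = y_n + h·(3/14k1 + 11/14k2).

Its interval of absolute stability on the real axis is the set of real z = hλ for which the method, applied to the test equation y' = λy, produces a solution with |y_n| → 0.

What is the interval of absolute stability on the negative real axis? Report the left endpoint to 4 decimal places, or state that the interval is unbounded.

z∈(-1.6970,0).

With y'=λy (z=hλ):
  k1=λy_n ⇒ h·k1=z·y_n;  k2=λ(1+3/4z)y_n ⇒ h·k2=z(1+3/4z)y_n
  y_{n+1}/y_n = 1 + 3/14z + 11/14z(1+3/4z) = 1 + z + 33/56z²
  so R(z) = 1 + z + 33/56z².

Boundary: |R(x)|=1, x<0.
x=-1.38: |R|=0.7422
R=1: x+33/56x²=0 ⇒ x=−56/33=-1.6970; min R=1−1/(4·33/56)=0.5758>−1
Confirm numerically:
  x=-1.178: |R|=0.63974 <1
  x=-1.172: |R|=0.63743 <1
  x=-0.941: |R|=0.58080 <1
  x=-0.828: |R|=0.57600 <1
  x=-1.863: |R|=1.18227 >1
  x=-1.817: |R|=1.12852 >1
So |R|<1 on (-1.6970, 0).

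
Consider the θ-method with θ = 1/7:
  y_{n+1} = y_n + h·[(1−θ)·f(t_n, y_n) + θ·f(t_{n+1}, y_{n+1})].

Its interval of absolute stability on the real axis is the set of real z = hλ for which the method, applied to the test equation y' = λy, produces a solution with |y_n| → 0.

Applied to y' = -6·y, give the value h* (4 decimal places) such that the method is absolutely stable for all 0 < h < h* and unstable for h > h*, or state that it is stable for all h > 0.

(-2.8000,0); λ=-6 ⇒ h* = (14/5)/6 = 0.4667.

With y'=λy (z=hλ):
  y_{n+1} = y_n + z·[6/7·y_n + 1/7·y_{n+1}] ⇒ (1 − 1/7z)y_{n+1} = (1 + 6/7z)y_n
  R(z) = (1 + 6/7z)/(1 − 1/7z).

Boundary: |R(x)|=1, x<0.
x=-0.62: |R|=0.4304
R=−1: 1+6/7x = −1+1/7x ⇒ -5/7x=2 ⇒ x=2/(-5/7)=-2.8000
Confirm numerically:
  x=-2.768: |R|=0.98362 <1
  x=-2.702: |R|=0.94949 <1
  x=-1.664: |R|=0.34441 <1
  x=-1.572: |R|=0.28371 <1
  x=-3.071: |R|=1.13454 >1
  x=-3.070: |R|=1.13406 >1
  x=-2.885: |R|=1.04299 >1
So |R|<1 on (-2.8000, 0).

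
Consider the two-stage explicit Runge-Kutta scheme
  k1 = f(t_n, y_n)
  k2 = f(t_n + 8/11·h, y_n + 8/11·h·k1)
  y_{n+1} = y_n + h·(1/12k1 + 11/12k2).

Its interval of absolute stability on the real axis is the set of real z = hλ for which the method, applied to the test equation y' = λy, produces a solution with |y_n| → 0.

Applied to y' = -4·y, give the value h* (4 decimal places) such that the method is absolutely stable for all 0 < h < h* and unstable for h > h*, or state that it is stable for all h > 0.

(-1.5000,0); λ=-4 ⇒ h* = (3/2)/4 = 0.3750.

Test eqn y'=λy, z=hλ:
  k1=λy_n ⇒ h·k1=z·y_n;  k2=λ(1+8/11z)y_n ⇒ h·k2=z(1+8/11z)y_n
  y_{n+1}/y_n = 1 + 1/12z + 11/12z(1+8/11z) = 1 + z + 2/3z²
  ⇒ R(z) = 1 + z + 2/3z².

Find x<0 with |R(x)|<1.
x=-0.65: |R|=0.6317
R=1: x+2/3x²=0 ⇒ x=−3/2=-1.5000; min R=1−1/(4·2/3)=0.6250>−1
Confirm numerically:
  x=-1.475: |R|=0.97542 <1
  x=-1.398: |R|=0.90494 <1
  x=-1.220: |R|=0.77227 <1
  x=-0.610: |R|=0.63807 <1
  x=-1.693: |R|=1.21783 >1
  x=-1.647: |R|=1.16141 >1
  x=-1.544: |R|=1.04529 >1
Stable set (-1.5000, 0).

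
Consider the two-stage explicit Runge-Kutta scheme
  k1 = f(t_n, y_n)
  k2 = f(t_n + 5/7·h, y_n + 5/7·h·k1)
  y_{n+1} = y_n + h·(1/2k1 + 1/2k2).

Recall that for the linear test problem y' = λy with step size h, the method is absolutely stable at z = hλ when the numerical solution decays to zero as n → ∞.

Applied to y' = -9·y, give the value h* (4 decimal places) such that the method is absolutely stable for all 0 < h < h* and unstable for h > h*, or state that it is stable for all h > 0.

(-2.8000,0); λ=-9 ⇒ h* = (14/5)/9 = 0.3111.

Test eqn y'=λy, z=hλ:
  k1=λy_n ⇒ h·k1=z·y_n;  k2=λ(1+5/7z)y_n ⇒ h·k2=z(1+5/7z)y_n
  y_{n+1}/y_n = 1 + 1/2z + 1/2z(1+5/7z) = 1 + z + 5/14z²
  ⇒ R(z) = 1 + z + 5/14z².

Find x<0 with |R(x)|<1.
x=-0.92: |R|=0.3823
R=1: x+5/14x²=0 ⇒ x=−14/5=-2.8000; min R=1−1/(4·5/14)=0.3000>−1
Confirm numerically:
  x=-2.237: |R|=0.55020 <1
  x=-1.639: |R|=0.32040 <1
  x=-1.372: |R|=0.30028 <1
  x=-3.300: |R|=1.58929 >1
  x=-2.988: |R|=1.20062 >1
So |R|<1 on (-2.8000, 0).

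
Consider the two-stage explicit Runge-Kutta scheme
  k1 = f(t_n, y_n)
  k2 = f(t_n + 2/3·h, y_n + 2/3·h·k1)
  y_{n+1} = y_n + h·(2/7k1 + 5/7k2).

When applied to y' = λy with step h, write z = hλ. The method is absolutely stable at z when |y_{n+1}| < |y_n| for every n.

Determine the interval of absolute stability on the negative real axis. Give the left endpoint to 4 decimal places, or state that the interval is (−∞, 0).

z∈(-2.1000,0).

Test eqn y'=λy, z=hλ:
  k1=λy_n ⇒ h·k1=z·y_n;  k2=λ(1+2/3z)y_n ⇒ h·k2=z(1+2/3z)y_n
  y_{n+1}/y_n = 1 + 2/7z + 5/7z(1+2/3z) = 1 + z + 10/21z²
  R(z) = 1 + z + 10/21z².

Find x<0 with |R(x)|<1.
x=-0.62: |R|=0.5630
R=1: x+10/21x²=0 ⇒ x=−21/10=-2.1000; min R=1−1/(4·10/21)=0.4750>−1
Confirm numerically:
  x=-1.660: |R|=0.65219 <1
  x=-1.616: |R|=0.62755 <1
  x=-0.976: |R|=0.47761 <1
  x=-2.652: |R|=1.69710 >1
  x=-2.542: |R|=1.53503 >1
  x=-2.530: |R|=1.51805 >1
Stable set (-2.1000, 0).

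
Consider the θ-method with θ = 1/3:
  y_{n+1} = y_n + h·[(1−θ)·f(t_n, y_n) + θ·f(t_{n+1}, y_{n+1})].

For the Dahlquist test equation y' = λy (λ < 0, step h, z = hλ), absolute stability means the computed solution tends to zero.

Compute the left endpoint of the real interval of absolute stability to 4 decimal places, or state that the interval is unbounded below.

z* = -6.0000.

On y'=λy, z=hλ:
  y_{n+1} = y_n + z·[2/3·y_n + 1/3·y_{n+1}] ⇒ (1 − 1/3z)y_{n+1} = (1 + 2/3z)y_n
  ⇒ R(z) = (1 + 2/3z)/(1 − 1/3z).

Need |R(x)|<1, x<0.
x=-0.33: |R|=0.7027
R=−1: 1+2/3x = −1+1/3x ⇒ -1/3x=2 ⇒ x=2/(-1/3)=-6.0000
Confirm numerically:
  x=-3.590: |R|=0.63429 <1
  x=-3.202: |R|=0.54886 <1
  x=-2.569: |R|=0.38391 <1
  x=-6.555: |R|=1.05808 >1
  x=-6.317: |R|=1.03402 >1
Stable set (-6.0000, 0).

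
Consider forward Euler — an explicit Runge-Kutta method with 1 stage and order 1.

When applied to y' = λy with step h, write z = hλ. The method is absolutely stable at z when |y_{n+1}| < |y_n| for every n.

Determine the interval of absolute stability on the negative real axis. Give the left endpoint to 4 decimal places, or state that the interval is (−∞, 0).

(-2.0000, 0).

Set f=λy, z=hλ:
  order 1, 1-stage ⇒ R(z)=1+z
  (e.g. R(-1.04)=-0.04000, |R|=0.04000)

Need |R(x)|<1, x<0.
x=-1.04: |R|=0.0400
|R(-2.39)|=1.3900 |R(-1.53)|=0.5300 |R(-1.17)|=0.1700
Bisect:
  x_lo=-2.5953 |R|=1.5953  x_hi=-0.1848 |R|=0.8152
  mid=-1.39004 |R|=0.39004 →hi
  mid=-1.99267 |R|=0.99267 →hi
  mid=-2.29398 |R|=1.29398 →lo
  mid=-2.14333 |R|=1.14333 →lo
  mid=-2.06800 |R|=1.06800 →lo
  mid=-2.03033 |R|=1.03033 →lo
  mid=-2.01150 |R|=1.01150 →lo
  mid=-2.00208 |R|=1.00208 →lo
  mid=-1.99738 |R|=0.99738 →hi
  ...
  [-2.00002,-1.99988] ⇒ x*=-2.0000
Stable set (-2.0000, 0).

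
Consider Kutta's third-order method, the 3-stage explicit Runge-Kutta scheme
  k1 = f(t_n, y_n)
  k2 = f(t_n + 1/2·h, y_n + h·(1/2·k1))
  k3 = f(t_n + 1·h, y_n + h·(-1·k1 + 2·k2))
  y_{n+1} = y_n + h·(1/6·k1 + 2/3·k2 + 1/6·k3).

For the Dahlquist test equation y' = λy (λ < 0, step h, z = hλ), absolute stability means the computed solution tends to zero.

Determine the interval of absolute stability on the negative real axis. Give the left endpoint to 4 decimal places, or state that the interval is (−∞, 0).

On y'=λy, z=hλ:
  order 3, 3-stage ⇒ R(z)=1+z+z^2/2+z^3/6
  (e.g. R(-0.69)=0.49330, |R|=0.49330)

Boundary: |R(x)|=1, x<0.
x=-0.69: |R|=0.4933
|R(-2.02)|=0.3535 |R(-1.73)|=0.0965 |R(-0.56)|=0.5675
Bisect:
  x_lo=-3.3052 |R|=2.8609  x_hi=-0.2399 |R|=0.7866
  mid=-1.77253 |R|=0.12978 →hi
  mid=-2.53887 |R|=1.04346 →lo
  mid=-2.15570 |R|=0.50178 →hi
  mid=-2.34728 |R|=0.74790 →hi
  mid=-2.44307 |R|=0.88906 →hi
  mid=-2.49097 |R|=0.96455 →hi
  mid=-2.51492 |R|=1.00357 →lo
  mid=-2.50294 |R|=0.98396 →hi
  mid=-2.50893 |R|=0.99374 →hi
  mid=-2.51192 |R|=0.99865 →hi
  ...
  [-2.51286,-2.51267] ⇒ x*=-2.5127
So |R|<1 on (-2.5127, 0).

(-2.5127, 0).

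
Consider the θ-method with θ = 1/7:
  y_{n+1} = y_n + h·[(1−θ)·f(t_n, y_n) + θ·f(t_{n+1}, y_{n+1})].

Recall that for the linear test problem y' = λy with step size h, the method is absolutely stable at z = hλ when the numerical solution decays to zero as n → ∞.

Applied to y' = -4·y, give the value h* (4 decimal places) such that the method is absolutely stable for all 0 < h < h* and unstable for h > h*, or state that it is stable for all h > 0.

(-2.8000,0); λ=-4 ⇒ h* = (14/5)/4 = 0.7000.

On y'=λy, z=hλ:
  y_{n+1} = y_n + z·[6/7·y_n + 1/7·y_{n+1}] ⇒ (1 − 1/7z)y_{n+1} = (1 + 6/7z)y_n
  Hence R(z) = (1 + 6/7z)/(1 − 1/7z).

Need |R(x)|<1, x<0.
x=-1.15: |R|=0.0123
R=−1: 1+6/7x = −1+1/7x ⇒ -5/7x=2 ⇒ x=2/(-5/7)=-2.8000
Confirm numerically:
  x=-2.393: |R|=0.78335 <1
  x=-2.033: |R|=0.57545 <1
  x=-1.673: |R|=0.35028 <1
  x=-1.247: |R|=0.05845 <1
  x=-3.065: |R|=1.13164 >1
  x=-3.017: |R|=1.10832 >1
  x=-2.938: |R|=1.06943 >1
Interval (-2.8000, 0).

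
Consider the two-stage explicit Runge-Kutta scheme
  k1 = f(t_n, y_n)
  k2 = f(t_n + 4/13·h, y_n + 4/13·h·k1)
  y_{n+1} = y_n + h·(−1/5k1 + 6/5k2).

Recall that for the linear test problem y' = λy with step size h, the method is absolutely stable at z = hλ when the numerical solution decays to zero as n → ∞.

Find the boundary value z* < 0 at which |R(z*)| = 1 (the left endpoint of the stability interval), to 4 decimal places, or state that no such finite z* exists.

Set f=λy, z=hλ:
  k1=λy_n ⇒ h·k1=z·y_n;  k2=λ(1+4/13z)y_n ⇒ h·k2=z(1+4/13z)y_n
  y_{n+1}/y_n = 1 − 1/5z + 6/5z(1+4/13z) = 1 + z + 24/65z²
  R(z) = 1 + z + 24/65z².

Find x<0 with |R(x)|<1.
x=-0.83: |R|=0.4244
R=1: x+24/65x²=0 ⇒ x=−65/24=-2.7083; min R=1−1/(4·24/65)=0.3229>−1
Confirm numerically:
  x=-2.530: |R|=0.83341 <1
  x=-2.243: |R|=0.61462 <1
  x=-1.216: |R|=0.32997 <1
  x=-3.273: |R|=1.68240 >1
  x=-2.957: |R|=1.27150 >1
  x=-2.743: |R|=1.03511 >1
Interval (-2.7083, 0).

z* = -2.7083.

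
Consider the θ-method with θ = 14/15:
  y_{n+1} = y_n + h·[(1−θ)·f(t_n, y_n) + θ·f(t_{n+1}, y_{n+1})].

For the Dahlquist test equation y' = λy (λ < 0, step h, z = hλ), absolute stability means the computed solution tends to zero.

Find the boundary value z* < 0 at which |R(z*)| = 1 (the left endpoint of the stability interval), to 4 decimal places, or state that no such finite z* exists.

interval (−∞, 0).

With y'=λy (z=hλ):
  y_{n+1} = y_n + z·[1/15·y_n + 14/15·y_{n+1}] ⇒ (1 − 14/15z)y_{n+1} = (1 + 1/15z)y_n
  ⇒ R(z) = (1 + 1/15z)/(1 − 14/15z).

Find x<0 with |R(x)|<1.
x=-0.53: |R|=0.6454
x=-2: |R|=0.3023
x=-10: |R|=0.0323
x=-100: |R|=0.0601
θ=14/15≥1/2 ⇒ |1+1/15x|<|1−14/15x| ∀x<0 ⇒ stable on all of ℝ⁻.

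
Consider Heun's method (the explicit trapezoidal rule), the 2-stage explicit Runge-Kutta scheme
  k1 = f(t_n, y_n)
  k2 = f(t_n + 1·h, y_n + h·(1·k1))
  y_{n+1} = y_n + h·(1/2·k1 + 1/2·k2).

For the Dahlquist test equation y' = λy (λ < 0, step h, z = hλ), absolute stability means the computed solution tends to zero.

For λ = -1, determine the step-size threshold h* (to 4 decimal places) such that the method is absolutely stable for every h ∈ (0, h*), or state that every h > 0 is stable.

(-2.0000,0); λ=-1 ⇒ h* = 2.0000.

With y'=λy (z=hλ):
  order 2, 2-stage ⇒ R(z)=1+z+z^2/2
  (e.g. R(-1.68)=0.73120, |R|=0.73120)

Boundary: |R(x)|=1, x<0.
x=-1.68: |R|=0.7312
|R(-1.79)|=0.8121 |R(-1.29)|=0.5421 |R(-1.25)|=0.5312
Bisect:
  x_lo=-2.4556 |R|=1.5594  x_hi=-0.2671 |R|=0.7686
  mid=-1.36137 |R|=0.56529 →hi
  mid=-1.90849 |R|=0.91268 →hi
  mid=-2.18206 |R|=1.19863 →lo
  mid=-2.04528 |R|=1.04630 →lo
  mid=-1.97689 |R|=0.97715 →hi
  mid=-2.01108 |R|=1.01114 →lo
  mid=-1.99398 |R|=0.99400 →hi
  ...
  [-2.00013,-1.99999] ⇒ x*=-2.0000
Stable set (-2.0000, 0).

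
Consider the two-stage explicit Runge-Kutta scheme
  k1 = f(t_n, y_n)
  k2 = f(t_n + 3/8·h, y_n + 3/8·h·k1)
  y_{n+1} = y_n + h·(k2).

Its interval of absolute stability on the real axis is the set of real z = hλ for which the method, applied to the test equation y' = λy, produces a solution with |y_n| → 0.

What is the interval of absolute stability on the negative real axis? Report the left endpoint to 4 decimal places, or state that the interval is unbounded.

(-2.6667, 0).

Test eqn y'=λy, z=hλ:
  k1=λy_n ⇒ h·k1=z·y_n;  k2=λ(1+3/8z)y_n ⇒ h·k2=z(1+3/8z)y_n
  y_{n+1}/y_n = 1 + z(1+3/8z) = 1 + z + 3/8z²
  so R(z) = 1 + z + 3/8z².

Need |R(x)|<1, x<0.
x=-1.67: |R|=0.3758
R=1: x+3/8x²=0 ⇒ x=−8/3=-2.6667; min R=1−1/(4·3/8)=0.3333>−1
Confirm numerically:
  x=-2.605: |R|=0.93976 <1
  x=-2.490: |R|=0.83504 <1
  x=-1.971: |R|=0.48582 <1
  x=-1.171: |R|=0.34322 <1
  x=-3.237: |R|=1.69231 >1
  x=-3.181: |R|=1.61354 >1
Interval (-2.6667, 0).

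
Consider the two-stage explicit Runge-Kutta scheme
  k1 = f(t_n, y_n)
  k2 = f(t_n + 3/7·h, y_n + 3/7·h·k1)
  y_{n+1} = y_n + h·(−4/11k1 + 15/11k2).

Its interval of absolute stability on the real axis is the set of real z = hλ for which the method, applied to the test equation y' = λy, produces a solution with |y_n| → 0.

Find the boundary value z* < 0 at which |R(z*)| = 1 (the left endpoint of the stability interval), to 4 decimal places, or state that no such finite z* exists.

z* = -1.7111.

Test eqn y'=λy, z=hλ:
  k1=λy_n ⇒ h·k1=z·y_n;  k2=λ(1+3/7z)y_n ⇒ h·k2=z(1+3/7z)y_n
  y_{n+1}/y_n = 1 − 4/11z + 15/11z(1+3/7z) = 1 + z + 45/77z²
  so R(z) = 1 + z + 45/77z².

Boundary: |R(x)|=1, x<0.
x=-0.81: |R|=0.5734
R=1: x+45/77x²=0 ⇒ x=−77/45=-1.7111; min R=1−1/(4·45/77)=0.5722>−1
Confirm numerically:
  x=-1.570: |R|=0.87053 <1
  x=-1.544: |R|=0.84921 <1
  x=-0.918: |R|=0.57450 <1
  x=-0.832: |R|=0.57255 <1
  x=-2.021: |R|=1.36601 >1
  x=-1.906: |R|=1.21709 >1
  x=-1.897: |R|=1.20608 >1
So |R|<1 on (-1.7111, 0).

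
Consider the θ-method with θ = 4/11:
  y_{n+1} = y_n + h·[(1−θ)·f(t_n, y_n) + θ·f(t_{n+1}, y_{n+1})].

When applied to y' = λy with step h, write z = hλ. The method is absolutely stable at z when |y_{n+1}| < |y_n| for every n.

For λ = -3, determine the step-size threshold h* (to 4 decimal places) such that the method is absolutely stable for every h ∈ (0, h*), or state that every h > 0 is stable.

With y'=λy (z=hλ):
  y_{n+1} = y_n + z·[7/11·y_n + 4/11·y_{n+1}] ⇒ (1 − 4/11z)y_{n+1} = (1 + 7/11z)y_n
  ⇒ R(z) = (1 + 7/11z)/(1 − 4/11z).

Boundary: |R(x)|=1, x<0.
x=-1.71: |R|=0.0544
R=−1: 1+7/11x = −1+4/11x ⇒ -3/11x=2 ⇒ x=2/(-3/11)=-7.3333
Confirm numerically:
  x=-7.185: |R|=0.98880 <1
  x=-6.084: |R|=0.89393 <1
  x=-5.819: |R|=0.86746 <1
  x=-7.821: |R|=1.03460 >1
  x=-7.523: |R|=1.01385 >1
  x=-7.368: |R|=1.00257 >1
Interval (-7.3333, 0).

(-7.3333,0); λ=-3 ⇒ h* = (22/3)/3 = 2.4444.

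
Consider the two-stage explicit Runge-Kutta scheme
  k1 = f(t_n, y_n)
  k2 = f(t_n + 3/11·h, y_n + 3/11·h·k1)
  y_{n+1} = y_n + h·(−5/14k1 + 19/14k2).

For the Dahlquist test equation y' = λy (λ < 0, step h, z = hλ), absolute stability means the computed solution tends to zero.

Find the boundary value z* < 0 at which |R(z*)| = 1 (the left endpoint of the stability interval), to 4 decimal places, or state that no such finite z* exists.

left endpoint -2.7018.

Test eqn y'=λy, z=hλ:
  k1=λy_n ⇒ h·k1=z·y_n;  k2=λ(1+3/11z)y_n ⇒ h·k2=z(1+3/11z)y_n
  y_{n+1}/y_n = 1 − 5/14z + 19/14z(1+3/11z) = 1 + z + 57/154z²
  Hence R(z) = 1 + z + 57/154z².

Need |R(x)|<1, x<0.
x=-0.95: |R|=0.3840
R=1: x+57/154x²=0 ⇒ x=−154/57=-2.7018; min R=1−1/(4·57/154)=0.3246>−1
Confirm numerically:
  x=-1.953: |R|=0.45875 <1
  x=-1.908: |R|=0.43944 <1
  x=-1.866: |R|=0.42278 <1
  x=-3.167: |R|=1.54536 >1
  x=-3.024: |R|=1.36068 >1
  x=-2.857: |R|=1.16417 >1
Stable set (-2.7018, 0).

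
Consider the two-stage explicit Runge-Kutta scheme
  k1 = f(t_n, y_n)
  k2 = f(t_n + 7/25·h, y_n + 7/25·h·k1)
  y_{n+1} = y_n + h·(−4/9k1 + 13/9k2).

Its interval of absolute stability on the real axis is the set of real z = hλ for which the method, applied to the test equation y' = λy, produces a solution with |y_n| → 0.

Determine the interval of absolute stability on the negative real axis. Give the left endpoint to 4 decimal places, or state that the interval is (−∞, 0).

(-2.4725, 0).

On y'=λy, z=hλ:
  k1=λy_n ⇒ h·k1=z·y_n;  k2=λ(1+7/25z)y_n ⇒ h·k2=z(1+7/25z)y_n
  y_{n+1}/y_n = 1 − 4/9z + 13/9z(1+7/25z) = 1 + z + 91/225z²
  ⇒ R(z) = 1 + z + 91/225z².

Boundary: |R(x)|=1, x<0.
x=-1.71: |R|=0.4726
R=1: x+91/225x²=0 ⇒ x=−225/91=-2.4725; min R=1−1/(4·91/225)=0.3819>−1
Confirm numerically:
  x=-1.902: |R|=0.56112 <1
  x=-1.534: |R|=0.41772 <1
  x=-1.000: |R|=0.40444 <1
  x=-2.860: |R|=1.44819 >1
  x=-2.778: |R|=1.34321 >1
  x=-2.652: |R|=1.19250 >1
So |R|<1 on (-2.4725, 0).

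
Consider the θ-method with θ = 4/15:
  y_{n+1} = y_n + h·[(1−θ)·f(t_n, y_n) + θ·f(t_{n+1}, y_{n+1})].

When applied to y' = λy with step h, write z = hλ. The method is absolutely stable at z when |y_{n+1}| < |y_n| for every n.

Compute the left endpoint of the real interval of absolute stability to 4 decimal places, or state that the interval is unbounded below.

Test eqn y'=λy, z=hλ:
  y_{n+1} = y_n + z·[11/15·y_n + 4/15·y_{n+1}] ⇒ (1 − 4/15z)y_{n+1} = (1 + 11/15z)y_n
  Hence R(z) = (1 + 11/15z)/(1 − 4/15z).

Find x<0 with |R(x)|<1.
x=-1.59: |R|=0.1166
R=−1: 1+11/15x = −1+4/15x ⇒ -7/15x=2 ⇒ x=2/(-7/15)=-4.2857
Confirm numerically:
  x=-3.804: |R|=0.88840 <1
  x=-3.578: |R|=0.83099 <1
  x=-2.224: |R|=0.39605 <1
  x=-4.622: |R|=1.07029 >1
  x=-4.593: |R|=1.06446 >1
Interval (-4.2857, 0).

left endpoint -4.2857.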